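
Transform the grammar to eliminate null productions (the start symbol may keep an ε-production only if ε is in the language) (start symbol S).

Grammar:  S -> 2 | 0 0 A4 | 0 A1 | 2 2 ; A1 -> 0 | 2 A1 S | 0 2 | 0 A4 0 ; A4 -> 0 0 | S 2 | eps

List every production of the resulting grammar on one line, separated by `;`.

The nullable symbols are {A4}.
ε ∉ L(G), so no ε-production is kept.
Add the nullable-subset variants: S → 0 0 A4 gives 0 0 A4 | 0 0. A1 → 0 A4 0 gives 0 A4 0 | 0 0.

S -> 2 | 0 0 A4 | 0 0 | 0 A1 | 2 2; A1 -> 0 | 2 A1 S | 0 2 | 0 A4 0 | 0 0; A4 -> 0 0 | S 2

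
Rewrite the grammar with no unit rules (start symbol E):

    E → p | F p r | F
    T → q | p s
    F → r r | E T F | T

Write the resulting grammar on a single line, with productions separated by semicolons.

Unit pairs: E ⇒* {F, T}; F ⇒* {T}.
For each unit pair (A, B), copy every non-unit production of B to A, then drop all unit productions.

E → p | F p r | r r | E T F | q | p s; T → q | p s; F → r r | E T F | q | p s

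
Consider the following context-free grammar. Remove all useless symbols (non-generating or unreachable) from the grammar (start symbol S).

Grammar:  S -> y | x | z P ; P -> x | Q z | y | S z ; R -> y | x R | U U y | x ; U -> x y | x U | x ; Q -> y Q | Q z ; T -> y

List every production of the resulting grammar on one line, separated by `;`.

Generating nonterminals: {P, R, S, T, U}.
Reachable from S after that: {P, S}.
Removed useless symbols: {Q, R, T, U} and every production mentioning them.

S -> y | x | z P; P -> x | y | S z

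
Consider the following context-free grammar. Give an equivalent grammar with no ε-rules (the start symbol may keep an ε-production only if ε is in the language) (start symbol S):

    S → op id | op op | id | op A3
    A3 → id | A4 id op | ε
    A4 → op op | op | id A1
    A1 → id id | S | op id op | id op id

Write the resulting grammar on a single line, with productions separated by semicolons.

The nullable symbols are {A3}.
ε ∉ L(G), so no ε-production is kept.
Expand every rule over subsets of its nullable positions: S → op A3 gives op A3 | op.

S → op id | op op | id | op A3 | op; A3 → id | A4 id op; A4 → op op | op | id A1; A1 → id id | S | op id op | id op id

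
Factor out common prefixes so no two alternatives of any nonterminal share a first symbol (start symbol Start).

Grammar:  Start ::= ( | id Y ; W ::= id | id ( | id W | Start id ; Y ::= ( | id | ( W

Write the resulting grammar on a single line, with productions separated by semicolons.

Start ::= ( | id Y; W ::= Start id | id W1; Y ::= id | ( Y1; W1 ::= eps | ( | W; Y1 ::= eps | W

W has alternatives sharing prefix 'id': factor to W → id W1 with W1 → ε | ( | W.
Y has alternatives sharing prefix '(': factor to Y → ( Y1 with Y1 → ε | W.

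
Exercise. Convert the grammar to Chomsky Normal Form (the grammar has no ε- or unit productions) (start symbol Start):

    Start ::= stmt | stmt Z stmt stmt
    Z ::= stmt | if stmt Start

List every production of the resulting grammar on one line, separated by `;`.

Introduce a nonterminal for each terminal appearing in a rule of length ≥ 2: X1 → stmt, X2 → if.
Binarize each right-hand side of length ≥ 3 by chaining fresh nonterminals (Y1, Y2, …): affected rules were Start → X1 Z X1 X1; Z → X2 X1 Start.

Start ::= stmt | X1 Y1; Z ::= stmt | X2 Y3; X1 ::= stmt; X2 ::= if; Y1 ::= Z Y2; Y2 ::= X1 X1; Y3 ::= X1 Start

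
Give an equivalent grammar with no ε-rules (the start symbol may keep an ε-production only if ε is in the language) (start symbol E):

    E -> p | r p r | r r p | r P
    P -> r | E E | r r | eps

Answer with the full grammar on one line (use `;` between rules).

E -> p | r p r | r r p | r P | r; P -> r | E E | r r

Nullable set = {P}.
ε ∉ L(G), so no ε-production is kept.
Expand every rule over subsets of its nullable positions: E → r P gives r P | r.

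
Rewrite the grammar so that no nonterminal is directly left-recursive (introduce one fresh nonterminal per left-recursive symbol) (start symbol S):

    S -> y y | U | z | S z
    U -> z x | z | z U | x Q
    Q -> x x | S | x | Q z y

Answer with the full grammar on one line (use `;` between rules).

Directly left-recursive nonterminals: S, Q.
For S: α = {z}, β = {y y, U, z}. Rewrite as S → β S' and S' → α S' | ε.
For Q: α = {z y}, β = {x x, S, x}. Rewrite as Q → β Q' and Q' → α Q' | ε.

S -> y y S' | U S' | z S'; U -> z x | z | z U | x Q; Q -> x x Q' | S Q' | x Q'; S' -> z S' | ε; Q' -> z y Q' | ε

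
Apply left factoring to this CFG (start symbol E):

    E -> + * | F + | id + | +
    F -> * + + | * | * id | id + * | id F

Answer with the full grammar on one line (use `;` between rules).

E -> F + | id + | + E'; F -> * F' | id F''; E' -> * | eps; F' -> + + | eps | id; F'' -> + * | F

E has alternatives sharing prefix '+': factor to E → + E' with E' → * | ε.
F has alternatives sharing prefix '*': factor to F → * F' with F' → + + | ε | id.
F has alternatives sharing prefix 'id': factor to F → id F'' with F'' → + * | F.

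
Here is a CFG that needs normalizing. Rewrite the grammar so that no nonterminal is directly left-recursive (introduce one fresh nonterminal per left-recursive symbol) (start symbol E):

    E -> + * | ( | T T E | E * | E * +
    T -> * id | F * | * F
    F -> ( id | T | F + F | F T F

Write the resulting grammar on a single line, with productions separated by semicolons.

E -> + * E' | ( E' | T T E E'; T -> * id | F * | * F; F -> ( id F' | T F'; E' -> * E' | * + E' | ε; F' -> + F F' | T F F' | ε

Left recursion appears on E, F.
For E: α = {*, * +}, β = {+ *, (, T T E}. Rewrite as E → β E' and E' → α E' | ε.
For F: α = {+ F, T F}, β = {( id, T}. Rewrite as F → β F' and F' → α F' | ε.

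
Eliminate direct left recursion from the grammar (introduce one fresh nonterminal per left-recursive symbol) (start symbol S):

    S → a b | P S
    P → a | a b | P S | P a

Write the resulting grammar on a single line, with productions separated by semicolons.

Directly left-recursive nonterminal: P.
For P: α = {S, a}, β = {a, a b}. Rewrite as P → β P' and P' → α P' | ε.

S → a b | P S; P → a P' | a b P'; P' → S P' | a P' | ε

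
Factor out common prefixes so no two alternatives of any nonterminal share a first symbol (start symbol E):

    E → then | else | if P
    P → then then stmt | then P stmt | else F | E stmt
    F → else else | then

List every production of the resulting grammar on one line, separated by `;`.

P has alternatives sharing prefix 'then': factor to P → then P' with P' → then stmt | P stmt.

E → then | else | if P; P → else F | E stmt | then P'; F → else else | then; P' → then stmt | P stmt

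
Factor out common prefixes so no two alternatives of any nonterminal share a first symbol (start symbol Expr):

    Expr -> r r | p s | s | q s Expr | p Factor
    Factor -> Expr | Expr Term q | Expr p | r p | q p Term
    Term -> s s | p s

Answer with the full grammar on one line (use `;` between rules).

Expr -> r r | s | q s Expr | p Expr1; Factor -> r p | q p Term | Expr Factor1; Term -> s s | p s; Expr1 -> s | Factor; Factor1 -> eps | Term q | p

Expr has alternatives sharing prefix 'p': factor to Expr → p Expr1 with Expr1 → s | Factor.
Factor has alternatives sharing prefix 'Expr': factor to Factor → Expr Factor1 with Factor1 → ε | Term q | p.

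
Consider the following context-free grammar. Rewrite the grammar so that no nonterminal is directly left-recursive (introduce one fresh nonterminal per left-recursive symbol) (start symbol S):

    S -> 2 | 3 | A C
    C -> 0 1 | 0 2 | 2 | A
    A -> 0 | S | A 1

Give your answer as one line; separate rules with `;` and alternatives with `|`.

Directly left-recursive nonterminal: A.
For A: α = {1}, β = {0, S}. Rewrite as A → β A' and A' → α A' | ε.

S -> 2 | 3 | A C; C -> 0 1 | 0 2 | 2 | A; A -> 0 A' | S A'; A' -> 1 A' | eps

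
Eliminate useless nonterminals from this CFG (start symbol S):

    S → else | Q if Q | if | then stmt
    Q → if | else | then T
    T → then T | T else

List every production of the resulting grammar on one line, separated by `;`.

S → else | Q if Q | if | then stmt; Q → if | else

Generating nonterminals: {Q, S}.
Reachable from S after that: {Q, S}.
Removed useless symbols: {T} and every production mentioning them.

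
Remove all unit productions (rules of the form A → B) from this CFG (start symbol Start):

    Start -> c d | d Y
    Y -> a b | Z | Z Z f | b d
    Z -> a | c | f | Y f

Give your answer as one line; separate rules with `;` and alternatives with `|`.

Unit pairs: Y ⇒* {Z}.
Replace each nonterminal's rules with the union of the non-unit rules of every nonterminal it unit-derives.

Start -> c d | d Y; Y -> a | c | f | Y f | a b | Z Z f | b d; Z -> a | c | f | Y f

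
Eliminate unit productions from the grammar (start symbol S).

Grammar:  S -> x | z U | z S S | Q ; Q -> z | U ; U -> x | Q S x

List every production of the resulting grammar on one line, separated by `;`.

S -> x | Q S x | z U | z S S | z; Q -> x | Q S x | z; U -> x | Q S x

Unit pairs: Q ⇒* {U}; S ⇒* {Q, U}.
For each unit pair (A, B), copy every non-unit production of B to A, then drop all unit productions.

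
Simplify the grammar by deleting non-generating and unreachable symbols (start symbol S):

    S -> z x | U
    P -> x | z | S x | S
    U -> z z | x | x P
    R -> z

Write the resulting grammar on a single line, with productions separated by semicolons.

S -> z x | U; P -> x | z | S x | S; U -> z z | x | x P

Generating nonterminals: {P, R, S, U}.
Reachable from S after that: {P, S, U}.
Removed useless symbols: {R} and every production mentioning them.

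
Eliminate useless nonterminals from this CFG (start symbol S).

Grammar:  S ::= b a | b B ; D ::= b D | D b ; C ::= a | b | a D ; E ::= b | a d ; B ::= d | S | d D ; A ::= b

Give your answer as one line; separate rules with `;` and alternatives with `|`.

S ::= b a | b B; B ::= d | S

Generating nonterminals: {A, B, C, E, S}.
Reachable from S after that: {B, S}.
Removed useless symbols: {A, C, D, E} and every production mentioning them.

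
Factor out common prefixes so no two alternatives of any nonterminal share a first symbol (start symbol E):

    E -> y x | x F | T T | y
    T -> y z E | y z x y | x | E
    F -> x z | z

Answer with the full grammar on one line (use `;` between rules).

E has alternatives sharing prefix 'y': factor to E → y E' with E' → x | ε.
T has alternatives sharing prefix 'y z': factor to T → y z T' with T' → E | x y.

E -> x F | T T | y E'; T -> x | E | y z T'; F -> x z | z; E' -> x | ε; T' -> E | x y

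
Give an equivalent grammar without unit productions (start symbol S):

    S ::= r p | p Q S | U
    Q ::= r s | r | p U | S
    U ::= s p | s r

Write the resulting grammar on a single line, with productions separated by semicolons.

S ::= s p | s r | r p | p Q S; Q ::= s p | s r | r p | p Q S | r s | r | p U; U ::= s p | s r

Unit pairs: Q ⇒* {S, U}; S ⇒* {U}.
Replace each nonterminal's rules with the union of the non-unit rules of every nonterminal it unit-derives.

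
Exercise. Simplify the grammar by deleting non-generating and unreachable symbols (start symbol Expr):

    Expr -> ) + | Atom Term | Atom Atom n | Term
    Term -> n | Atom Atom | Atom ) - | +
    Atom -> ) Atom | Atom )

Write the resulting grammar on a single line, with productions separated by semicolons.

Expr -> ) + | Term; Term -> n | +

Generating nonterminals: {Expr, Term}.
Reachable from Expr after that: {Expr, Term}.
Removed useless symbols: {Atom} and every production mentioning them.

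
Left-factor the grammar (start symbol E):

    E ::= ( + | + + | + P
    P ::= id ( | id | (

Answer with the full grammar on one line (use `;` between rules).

E has alternatives sharing prefix '+': factor to E → + E' with E' → + | P.
P has alternatives sharing prefix 'id': factor to P → id P' with P' → ( | ε.

E ::= ( + | + E'; P ::= ( | id P'; E' ::= + | P; P' ::= ( | epsilon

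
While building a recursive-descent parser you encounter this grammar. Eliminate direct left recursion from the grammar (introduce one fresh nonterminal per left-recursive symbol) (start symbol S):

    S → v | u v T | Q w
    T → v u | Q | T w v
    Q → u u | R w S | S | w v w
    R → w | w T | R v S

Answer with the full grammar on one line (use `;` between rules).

S → v | u v T | Q w; T → v u T' | Q T'; Q → u u | R w S | S | w v w; R → w R' | w T R'; T' → w v T' | ε; R' → v S R' | ε

Directly left-recursive nonterminals: T, R.
For T: α = {w v}, β = {v u, Q}. Rewrite as T → β T' and T' → α T' | ε.
For R: α = {v S}, β = {w, w T}. Rewrite as R → β R' and R' → α R' | ε.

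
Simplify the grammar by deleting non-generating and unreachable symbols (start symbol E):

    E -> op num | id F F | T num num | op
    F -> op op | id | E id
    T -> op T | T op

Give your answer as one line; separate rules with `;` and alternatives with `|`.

Generating nonterminals: {E, F}.
Reachable from E after that: {E, F}.
Removed useless symbols: {T} and every production mentioning them.

E -> op num | id F F | op; F -> op op | id | E id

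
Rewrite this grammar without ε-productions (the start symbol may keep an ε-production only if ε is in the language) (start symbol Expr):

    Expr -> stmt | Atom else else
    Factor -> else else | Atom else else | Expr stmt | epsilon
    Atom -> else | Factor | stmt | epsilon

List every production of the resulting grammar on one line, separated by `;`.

Expr -> stmt | Atom else else | else else; Factor -> else else | Atom else else | Expr stmt; Atom -> else | Factor | stmt

Nullable set = {Atom, Factor}.
ε ∉ L(G), so no ε-production is kept.
For each production, add variants omitting each subset of nullable occurrences: Expr → Atom else else gives Atom else else | else else.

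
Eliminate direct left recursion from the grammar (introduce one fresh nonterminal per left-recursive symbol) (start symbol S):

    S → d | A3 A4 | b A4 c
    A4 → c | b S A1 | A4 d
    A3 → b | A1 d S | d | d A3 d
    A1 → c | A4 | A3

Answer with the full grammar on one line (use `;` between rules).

A4 is directly left-recursive.
For A4: α = {d}, β = {c, b S A1}. Rewrite as A4 → β A4' and A4' → α A4' | ε.

S → d | A3 A4 | b A4 c; A4 → c A4' | b S A1 A4'; A3 → b | A1 d S | d | d A3 d; A1 → c | A4 | A3; A4' → d A4' | ε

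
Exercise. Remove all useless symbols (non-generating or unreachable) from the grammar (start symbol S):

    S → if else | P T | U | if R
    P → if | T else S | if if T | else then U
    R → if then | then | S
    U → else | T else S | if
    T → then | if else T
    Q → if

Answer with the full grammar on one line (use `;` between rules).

S → if else | P T | U | if R; P → if | T else S | if if T | else then U; R → if then | then | S; U → else | T else S | if; T → then | if else T

Generating nonterminals: {P, Q, R, S, T, U}.
Reachable from S after that: {P, R, S, T, U}.
Removed useless symbols: {Q} and every production mentioning them.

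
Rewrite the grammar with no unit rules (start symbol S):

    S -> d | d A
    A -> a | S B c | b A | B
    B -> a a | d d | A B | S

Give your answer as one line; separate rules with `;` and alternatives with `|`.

S -> d | d A; A -> a a | d d | A B | d | d A | a | S B c | b A; B -> a a | d d | A B | d | d A

Unit pairs: A ⇒* {B, S}; B ⇒* {S}.
For each unit pair (A, B), copy every non-unit production of B to A, then drop all unit productions.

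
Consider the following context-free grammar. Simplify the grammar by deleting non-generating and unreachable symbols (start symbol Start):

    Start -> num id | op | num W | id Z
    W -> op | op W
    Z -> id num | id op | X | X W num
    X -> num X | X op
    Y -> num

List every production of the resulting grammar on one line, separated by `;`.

Start -> num id | op | num W | id Z; W -> op | op W; Z -> id num | id op

Generating nonterminals: {Start, W, Y, Z}.
Reachable from Start after that: {Start, W, Z}.
Removed useless symbols: {X, Y} and every production mentioning them.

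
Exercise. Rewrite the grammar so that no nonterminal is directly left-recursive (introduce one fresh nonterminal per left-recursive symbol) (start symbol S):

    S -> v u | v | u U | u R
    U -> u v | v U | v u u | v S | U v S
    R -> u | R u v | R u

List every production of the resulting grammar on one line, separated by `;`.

S -> v u | v | u U | u R; U -> u v U' | v U U' | v u u U' | v S U'; R -> u R'; U' -> v S U' | epsilon; R' -> u v R' | u R' | epsilon

Directly left-recursive nonterminals: U, R.
For U: α = {v S}, β = {u v, v U, v u u, v S}. Rewrite as U → β U' and U' → α U' | ε.
For R: α = {u v, u}, β = {u}. Rewrite as R → β R' and R' → α R' | ε.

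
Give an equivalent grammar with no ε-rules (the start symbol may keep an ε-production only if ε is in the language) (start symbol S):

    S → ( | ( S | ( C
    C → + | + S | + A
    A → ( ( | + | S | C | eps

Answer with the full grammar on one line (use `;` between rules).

S → ( | ( S | ( C; C → + | + S | + A; A → ( ( | + | S | C

Nullable nonterminals: {A}.
ε ∉ L(G), so no ε-production is kept.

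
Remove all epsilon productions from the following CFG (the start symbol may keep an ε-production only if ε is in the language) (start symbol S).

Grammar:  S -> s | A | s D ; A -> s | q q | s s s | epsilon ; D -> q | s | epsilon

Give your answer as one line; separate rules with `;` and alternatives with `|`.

The nullable symbols are {A, D, S}.
ε ∈ L(G) since S is nullable, so keep S → ε.

S -> s | A | s D | ε; A -> s | q q | s s s; D -> q | s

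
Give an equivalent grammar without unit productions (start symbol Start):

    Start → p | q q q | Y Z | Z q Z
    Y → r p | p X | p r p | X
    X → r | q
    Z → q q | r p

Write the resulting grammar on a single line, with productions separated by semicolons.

Unit pairs: Y ⇒* {X}.
For every A with A ⇒* B via unit rules, add B's non-unit alternatives to A; then delete every rule of the form X → Y.

Start → p | q q q | Y Z | Z q Z; Y → r | q | r p | p X | p r p; X → r | q; Z → q q | r p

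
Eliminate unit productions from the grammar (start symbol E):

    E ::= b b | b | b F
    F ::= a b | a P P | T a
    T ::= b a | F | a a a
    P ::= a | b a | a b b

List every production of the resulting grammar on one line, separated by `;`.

E ::= b b | b | b F; F ::= a b | a P P | T a; T ::= a b | a P P | T a | b a | a a a; P ::= a | b a | a b b

Unit pairs: T ⇒* {F}.
For every A with A ⇒* B via unit rules, add B's non-unit alternatives to A; then delete every rule of the form X → Y.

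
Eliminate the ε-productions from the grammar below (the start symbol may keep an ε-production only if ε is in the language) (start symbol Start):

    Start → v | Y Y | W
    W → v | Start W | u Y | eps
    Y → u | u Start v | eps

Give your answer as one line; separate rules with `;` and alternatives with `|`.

The nullable symbols are {Start, W, Y}.
ε ∈ L(G) since Start is nullable, so keep Start → ε.
Add the nullable-subset variants: Start → Y Y gives Y Y | Y. W → Start W gives Start W | Start. W → u Y gives u Y | u. Y → u Start v gives u Start v | u v.

Start → v | Y Y | Y | W | eps; W → v | Start W | Start | u Y | u; Y → u | u Start v | u v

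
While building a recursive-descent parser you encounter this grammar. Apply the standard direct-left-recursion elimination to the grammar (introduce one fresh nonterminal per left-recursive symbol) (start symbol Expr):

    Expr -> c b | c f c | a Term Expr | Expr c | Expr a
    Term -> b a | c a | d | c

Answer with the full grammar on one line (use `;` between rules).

Expr is directly left-recursive.
For Expr: α = {c, a}, β = {c b, c f c, a Term Expr}. Rewrite as Expr → β Expr1 and Expr1 → α Expr1 | ε.

Expr -> c b Expr1 | c f c Expr1 | a Term Expr Expr1; Term -> b a | c a | d | c; Expr1 -> c Expr1 | a Expr1 | eps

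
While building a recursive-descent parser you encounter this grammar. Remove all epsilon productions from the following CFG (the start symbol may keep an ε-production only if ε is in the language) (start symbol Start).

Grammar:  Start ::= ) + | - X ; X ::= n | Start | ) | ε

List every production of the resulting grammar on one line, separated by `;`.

The nullable symbols are {X}.
ε ∉ L(G), so no ε-production is kept.
Expand every rule over subsets of its nullable positions: Start → - X gives - X | -.

Start ::= ) + | - X | -; X ::= n | Start | )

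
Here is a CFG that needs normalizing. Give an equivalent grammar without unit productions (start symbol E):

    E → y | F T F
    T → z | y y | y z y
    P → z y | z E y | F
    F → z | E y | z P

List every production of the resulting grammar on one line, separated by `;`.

Unit pairs: P ⇒* {F}.
Replace each nonterminal's rules with the union of the non-unit rules of every nonterminal it unit-derives.

E → y | F T F; T → z | y y | y z y; P → z | E y | z P | z y | z E y; F → z | E y | z P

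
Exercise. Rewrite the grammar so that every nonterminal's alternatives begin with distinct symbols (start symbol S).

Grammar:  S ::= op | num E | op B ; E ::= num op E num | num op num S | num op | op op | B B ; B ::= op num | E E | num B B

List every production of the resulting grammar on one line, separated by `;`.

S has alternatives sharing prefix 'op': factor to S → op S' with S' → ε | B.
E has alternatives sharing prefix 'num op': factor to E → num op E' with E' → E num | num S | ε.

S ::= num E | op S'; E ::= op op | B B | num op E'; B ::= op num | E E | num B B; S' ::= ε | B; E' ::= E num | num S | ε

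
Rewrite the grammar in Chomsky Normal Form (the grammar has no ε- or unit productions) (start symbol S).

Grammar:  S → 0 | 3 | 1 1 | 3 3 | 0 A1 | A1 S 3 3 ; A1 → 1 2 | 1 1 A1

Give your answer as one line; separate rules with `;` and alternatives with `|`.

S → 0 | 3 | X1 X1 | X2 X2 | X3 A1 | A1 Y1; A1 → X1 X4 | X1 Y3; X1 → 1; X2 → 3; X3 → 0; X4 → 2; Y1 → S Y2; Y2 → X2 X2; Y3 → X1 A1

Introduce a nonterminal for each terminal appearing in a rule of length ≥ 2: X1 → 1, X2 → 3, X3 → 0, X4 → 2.
Binarize each right-hand side of length ≥ 3 by chaining fresh nonterminals (Y1, Y2, …): affected rules were S → A1 S X2 X2; A1 → X1 X1 A1.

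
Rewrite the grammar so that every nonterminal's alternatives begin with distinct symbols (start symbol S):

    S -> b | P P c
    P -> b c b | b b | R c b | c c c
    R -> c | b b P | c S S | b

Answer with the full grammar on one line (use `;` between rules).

P has alternatives sharing prefix 'b': factor to P → b P' with P' → c b | b.
R has alternatives sharing prefix 'c': factor to R → c R' with R' → ε | S S.
R has alternatives sharing prefix 'b': factor to R → b R'' with R'' → b P | ε.

S -> b | P P c; P -> R c b | c c c | b P'; R -> c R' | b R''; P' -> c b | b; R' -> epsilon | S S; R'' -> b P | epsilon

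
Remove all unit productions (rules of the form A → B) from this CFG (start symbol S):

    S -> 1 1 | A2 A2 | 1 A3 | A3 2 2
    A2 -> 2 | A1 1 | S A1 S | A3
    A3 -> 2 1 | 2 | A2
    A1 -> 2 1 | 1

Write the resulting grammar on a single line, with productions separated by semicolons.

S -> 1 1 | A2 A2 | 1 A3 | A3 2 2; A2 -> 2 | A1 1 | S A1 S | 2 1; A3 -> 2 | A1 1 | S A1 S | 2 1; A1 -> 2 1 | 1

Unit pairs: A2 ⇒* {A3}; A3 ⇒* {A2}.
Replace each nonterminal's rules with the union of the non-unit rules of every nonterminal it unit-derives.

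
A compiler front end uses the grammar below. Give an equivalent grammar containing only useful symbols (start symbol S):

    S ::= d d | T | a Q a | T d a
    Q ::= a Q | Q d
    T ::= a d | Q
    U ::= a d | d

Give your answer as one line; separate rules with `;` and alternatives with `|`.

Generating nonterminals: {S, T, U}.
Reachable from S after that: {S, T}.
Removed useless symbols: {Q, U} and every production mentioning them.

S ::= d d | T | T d a; T ::= a d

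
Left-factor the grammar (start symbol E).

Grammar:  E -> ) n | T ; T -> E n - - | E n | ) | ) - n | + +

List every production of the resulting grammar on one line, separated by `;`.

E -> ) n | T; T -> + + | E n T' | ) T''; T' -> - - | ε; T'' -> ε | - n

T has alternatives sharing prefix 'E n': factor to T → E n T' with T' → - - | ε.
T has alternatives sharing prefix ')': factor to T → ) T'' with T'' → ε | - n.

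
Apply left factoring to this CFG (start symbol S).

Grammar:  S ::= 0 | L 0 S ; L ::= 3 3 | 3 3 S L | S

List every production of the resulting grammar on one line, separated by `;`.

S ::= 0 | L 0 S; L ::= S | 3 3 L'; L' ::= ε | S L

L has alternatives sharing prefix '3 3': factor to L → 3 3 L' with L' → ε | S L.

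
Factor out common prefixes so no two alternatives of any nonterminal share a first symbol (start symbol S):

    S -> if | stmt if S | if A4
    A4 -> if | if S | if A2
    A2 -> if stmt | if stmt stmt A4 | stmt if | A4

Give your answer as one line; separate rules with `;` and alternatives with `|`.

S has alternatives sharing prefix 'if': factor to S → if S' with S' → ε | A4.
A4 has alternatives sharing prefix 'if': factor to A4 → if A4' with A4' → ε | S | A2.
A2 has alternatives sharing prefix 'if stmt': factor to A2 → if stmt A2' with A2' → ε | stmt A4.

S -> stmt if S | if S'; A4 -> if A4'; A2 -> stmt if | A4 | if stmt A2'; S' -> epsilon | A4; A4' -> epsilon | S | A2; A2' -> epsilon | stmt A4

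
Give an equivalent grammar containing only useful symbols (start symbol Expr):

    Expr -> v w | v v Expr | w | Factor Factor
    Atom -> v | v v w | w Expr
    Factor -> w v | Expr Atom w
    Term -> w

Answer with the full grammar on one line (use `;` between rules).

Generating nonterminals: {Atom, Expr, Factor, Term}.
Reachable from Expr after that: {Atom, Expr, Factor}.
Removed useless symbols: {Term} and every production mentioning them.

Expr -> v w | v v Expr | w | Factor Factor; Atom -> v | v v w | w Expr; Factor -> w v | Expr Atom w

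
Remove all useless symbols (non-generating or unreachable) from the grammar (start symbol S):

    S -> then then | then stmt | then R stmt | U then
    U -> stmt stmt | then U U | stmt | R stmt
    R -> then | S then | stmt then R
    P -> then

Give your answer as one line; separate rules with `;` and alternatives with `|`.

Generating nonterminals: {P, R, S, U}.
Reachable from S after that: {R, S, U}.
Removed useless symbols: {P} and every production mentioning them.

S -> then then | then stmt | then R stmt | U then; U -> stmt stmt | then U U | stmt | R stmt; R -> then | S then | stmt then R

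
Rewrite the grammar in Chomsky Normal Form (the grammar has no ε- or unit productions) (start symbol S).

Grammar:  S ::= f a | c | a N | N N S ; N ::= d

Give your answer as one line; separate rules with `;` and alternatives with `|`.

S ::= X1 X2 | c | X2 N | N Y1; N ::= d; X1 ::= f; X2 ::= a; Y1 ::= N S

Introduce a nonterminal for each terminal appearing in a rule of length ≥ 2: X1 → f, X2 → a.
Binarize each right-hand side of length ≥ 3 by chaining fresh nonterminals (Y1, Y2, …): affected rules were S → N N S.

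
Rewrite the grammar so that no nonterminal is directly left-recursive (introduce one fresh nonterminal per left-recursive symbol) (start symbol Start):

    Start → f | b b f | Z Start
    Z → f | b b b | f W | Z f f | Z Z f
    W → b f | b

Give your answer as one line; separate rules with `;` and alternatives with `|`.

Start → f | b b f | Z Start; Z → f Z1 | b b b Z1 | f W Z1; W → b f | b; Z1 → f f Z1 | Z f Z1 | ε

Z is directly left-recursive.
For Z: α = {f f, Z f}, β = {f, b b b, f W}. Rewrite as Z → β Z1 and Z1 → α Z1 | ε.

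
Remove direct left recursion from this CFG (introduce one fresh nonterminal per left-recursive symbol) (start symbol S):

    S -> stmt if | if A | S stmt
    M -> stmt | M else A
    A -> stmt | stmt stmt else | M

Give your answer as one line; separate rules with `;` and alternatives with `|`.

S -> stmt if S' | if A S'; M -> stmt M'; A -> stmt | stmt stmt else | M; S' -> stmt S' | epsilon; M' -> else A M' | epsilon

S, M are directly left-recursive.
For S: α = {stmt}, β = {stmt if, if A}. Rewrite as S → β S' and S' → α S' | ε.
For M: α = {else A}, β = {stmt}. Rewrite as M → β M' and M' → α M' | ε.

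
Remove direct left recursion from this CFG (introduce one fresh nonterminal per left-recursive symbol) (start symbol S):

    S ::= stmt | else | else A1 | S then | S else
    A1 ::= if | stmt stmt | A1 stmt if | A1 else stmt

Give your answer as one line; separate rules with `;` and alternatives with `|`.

S ::= stmt S' | else S' | else A1 S'; A1 ::= if A1' | stmt stmt A1'; S' ::= then S' | else S' | epsilon; A1' ::= stmt if A1' | else stmt A1' | epsilon

Directly left-recursive nonterminals: S, A1.
For S: α = {then, else}, β = {stmt, else, else A1}. Rewrite as S → β S' and S' → α S' | ε.
For A1: α = {stmt if, else stmt}, β = {if, stmt stmt}. Rewrite as A1 → β A1' and A1' → α A1' | ε.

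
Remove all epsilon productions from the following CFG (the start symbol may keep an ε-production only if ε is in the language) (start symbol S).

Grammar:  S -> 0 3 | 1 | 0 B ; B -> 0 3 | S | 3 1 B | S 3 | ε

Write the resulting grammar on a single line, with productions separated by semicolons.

The nullable symbols are {B}.
ε ∉ L(G), so no ε-production is kept.
For each production, add variants omitting each subset of nullable occurrences: S → 0 B gives 0 B | 0. B → 3 1 B gives 3 1 B | 3 1.

S -> 0 3 | 1 | 0 B | 0; B -> 0 3 | S | 3 1 B | 3 1 | S 3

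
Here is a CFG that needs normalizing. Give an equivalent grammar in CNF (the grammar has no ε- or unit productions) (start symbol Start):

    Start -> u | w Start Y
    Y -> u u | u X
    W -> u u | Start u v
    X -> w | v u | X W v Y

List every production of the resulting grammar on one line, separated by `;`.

Introduce a nonterminal for each terminal appearing in a rule of length ≥ 2: X1 → w, X2 → u, X3 → v.
Binarize each right-hand side of length ≥ 3 by chaining fresh nonterminals (Y1, Y2, …): affected rules were Start → X1 Start Y; W → Start X2 X3; X → X W X3 Y.

Start -> u | X1 Y1; Y -> X2 X2 | X2 X; W -> X2 X2 | Start Y2; X -> w | X3 X2 | X Y3; X1 -> w; X2 -> u; X3 -> v; Y1 -> Start Y; Y2 -> X2 X3; Y3 -> W Y4; Y4 -> X3 Y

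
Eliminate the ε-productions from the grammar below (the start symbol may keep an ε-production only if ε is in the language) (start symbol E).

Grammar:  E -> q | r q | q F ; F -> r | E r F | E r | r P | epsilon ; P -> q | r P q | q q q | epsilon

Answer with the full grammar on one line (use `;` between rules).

Nullable nonterminals: {F, P}.
ε ∉ L(G), so no ε-production is kept.
Add the nullable-subset variants: F → E r F gives E r F | E r. P → r P q gives r P q | r q.

E -> q | r q | q F; F -> r | E r F | E r | r P; P -> q | r P q | r q | q q q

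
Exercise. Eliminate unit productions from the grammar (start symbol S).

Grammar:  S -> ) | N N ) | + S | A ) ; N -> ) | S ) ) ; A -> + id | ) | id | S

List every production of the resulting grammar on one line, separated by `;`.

S -> ) | N N ) | + S | A ); N -> ) | S ) ); A -> ) | N N ) | + S | A ) | + id | id

Unit pairs: A ⇒* {S}.
For each unit pair (A, B), copy every non-unit production of B to A, then drop all unit productions.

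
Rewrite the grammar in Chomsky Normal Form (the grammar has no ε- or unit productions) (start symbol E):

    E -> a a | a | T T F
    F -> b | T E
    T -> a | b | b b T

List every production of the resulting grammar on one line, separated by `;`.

E -> X1 X1 | a | T Y1; F -> b | T E; T -> a | b | X2 Y2; X1 -> a; X2 -> b; Y1 -> T F; Y2 -> X2 T

Introduce a nonterminal for each terminal appearing in a rule of length ≥ 2: X1 → a, X2 → b.
Binarize each right-hand side of length ≥ 3 by chaining fresh nonterminals (Y1, Y2, …): affected rules were E → T T F; T → X2 X2 T.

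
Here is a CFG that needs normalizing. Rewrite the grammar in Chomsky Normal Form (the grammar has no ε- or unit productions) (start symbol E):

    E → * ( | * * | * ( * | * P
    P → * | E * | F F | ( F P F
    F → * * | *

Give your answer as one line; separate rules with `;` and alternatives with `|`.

Introduce a nonterminal for each terminal appearing in a rule of length ≥ 2: X1 → *, X2 → (.
Binarize each right-hand side of length ≥ 3 by chaining fresh nonterminals (Y1, Y2, …): affected rules were E → X1 X2 X1; P → X2 F P F.

E → X1 X2 | X1 X1 | X1 Y1 | X1 P; P → * | E X1 | F F | X2 Y2; F → X1 X1 | *; X1 → *; X2 → (; Y1 → X2 X1; Y2 → F Y3; Y3 → P F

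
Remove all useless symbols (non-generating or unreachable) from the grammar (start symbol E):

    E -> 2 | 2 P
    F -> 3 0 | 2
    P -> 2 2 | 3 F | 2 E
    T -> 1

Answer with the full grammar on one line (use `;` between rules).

E -> 2 | 2 P; F -> 3 0 | 2; P -> 2 2 | 3 F | 2 E

Generating nonterminals: {E, F, P, T}.
Reachable from E after that: {E, F, P}.
Removed useless symbols: {T} and every production mentioning them.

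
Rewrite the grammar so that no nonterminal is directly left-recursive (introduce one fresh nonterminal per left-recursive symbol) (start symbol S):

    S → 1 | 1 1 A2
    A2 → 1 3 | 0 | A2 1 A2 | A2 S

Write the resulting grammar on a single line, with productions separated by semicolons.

S → 1 | 1 1 A2; A2 → 1 3 A2' | 0 A2'; A2' → 1 A2 A2' | S A2' | ε

Left recursion appears on A2.
For A2: α = {1 A2, S}, β = {1 3, 0}. Rewrite as A2 → β A2' and A2' → α A2' | ε.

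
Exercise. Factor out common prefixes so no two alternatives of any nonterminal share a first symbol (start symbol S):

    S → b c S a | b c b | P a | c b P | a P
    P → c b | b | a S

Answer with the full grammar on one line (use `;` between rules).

S → P a | c b P | a P | b c S'; P → c b | b | a S; S' → S a | b

S has alternatives sharing prefix 'b c': factor to S → b c S' with S' → S a | b.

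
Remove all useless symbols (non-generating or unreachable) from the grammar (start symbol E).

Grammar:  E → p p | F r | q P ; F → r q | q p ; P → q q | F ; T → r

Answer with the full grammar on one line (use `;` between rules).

Generating nonterminals: {E, F, P, T}.
Reachable from E after that: {E, F, P}.
Removed useless symbols: {T} and every production mentioning them.

E → p p | F r | q P; F → r q | q p; P → q q | F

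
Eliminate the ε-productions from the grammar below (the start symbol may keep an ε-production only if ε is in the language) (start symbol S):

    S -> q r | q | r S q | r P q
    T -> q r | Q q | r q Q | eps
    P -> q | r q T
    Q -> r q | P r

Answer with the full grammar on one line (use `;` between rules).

Nullable nonterminals: {T}.
ε ∉ L(G), so no ε-production is kept.
Add the nullable-subset variants: P → r q T gives r q T | r q.

S -> q r | q | r S q | r P q; T -> q r | Q q | r q Q; P -> q | r q T | r q; Q -> r q | P r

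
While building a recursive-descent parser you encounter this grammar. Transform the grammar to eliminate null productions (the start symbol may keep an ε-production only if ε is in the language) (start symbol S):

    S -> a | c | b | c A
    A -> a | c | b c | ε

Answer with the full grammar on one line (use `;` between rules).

The nullable symbols are {A}.
ε ∉ L(G), so no ε-production is kept.

S -> a | c | b | c A; A -> a | c | b c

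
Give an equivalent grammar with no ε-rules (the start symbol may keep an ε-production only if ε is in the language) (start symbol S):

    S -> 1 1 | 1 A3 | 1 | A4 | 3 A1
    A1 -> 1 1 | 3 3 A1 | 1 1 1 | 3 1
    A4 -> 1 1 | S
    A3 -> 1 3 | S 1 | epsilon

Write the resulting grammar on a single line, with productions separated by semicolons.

S -> 1 1 | 1 A3 | 1 | A4 | 3 A1; A1 -> 1 1 | 3 3 A1 | 1 1 1 | 3 1; A4 -> 1 1 | S; A3 -> 1 3 | S 1

Nullable set = {A3}.
ε ∉ L(G), so no ε-production is kept.
For each production, add variants omitting each subset of nullable occurrences: S → 1 A3 gives 1 A3 | 1.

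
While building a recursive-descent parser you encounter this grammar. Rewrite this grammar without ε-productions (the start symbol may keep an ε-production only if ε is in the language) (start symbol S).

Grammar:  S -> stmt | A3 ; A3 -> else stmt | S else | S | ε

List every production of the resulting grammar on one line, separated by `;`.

Nullable set = {A3, S}.
ε ∈ L(G) since S is nullable, so keep S → ε.
Add the nullable-subset variants: A3 → S else gives S else | else.

S -> stmt | A3 | ε; A3 -> else stmt | S else | else | S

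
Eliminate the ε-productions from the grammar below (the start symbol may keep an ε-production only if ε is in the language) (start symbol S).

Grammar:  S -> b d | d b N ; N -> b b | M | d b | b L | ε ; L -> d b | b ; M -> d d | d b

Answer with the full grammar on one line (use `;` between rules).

Nullable set = {N}.
ε ∉ L(G), so no ε-production is kept.
Add the nullable-subset variants: S → d b N gives d b N | d b.

S -> b d | d b N | d b; N -> b b | M | d b | b L; L -> d b | b; M -> d d | d b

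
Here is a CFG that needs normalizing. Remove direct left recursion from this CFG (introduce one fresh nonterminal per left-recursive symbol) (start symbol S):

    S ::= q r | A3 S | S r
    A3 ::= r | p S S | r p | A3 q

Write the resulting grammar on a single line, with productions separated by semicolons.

S, A3 are directly left-recursive.
For S: α = {r}, β = {q r, A3 S}. Rewrite as S → β S' and S' → α S' | ε.
For A3: α = {q}, β = {r, p S S, r p}. Rewrite as A3 → β A3' and A3' → α A3' | ε.

S ::= q r S' | A3 S S'; A3 ::= r A3' | p S S A3' | r p A3'; S' ::= r S' | ε; A3' ::= q A3' | ε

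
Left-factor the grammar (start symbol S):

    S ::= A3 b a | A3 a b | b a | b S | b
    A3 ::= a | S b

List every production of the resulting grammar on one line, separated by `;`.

S ::= b S' | A3 S''; A3 ::= a | S b; S' ::= a | S | ε; S'' ::= b a | a b

S has alternatives sharing prefix 'b': factor to S → b S' with S' → a | S | ε.
S has alternatives sharing prefix 'A3': factor to S → A3 S'' with S'' → b a | a b.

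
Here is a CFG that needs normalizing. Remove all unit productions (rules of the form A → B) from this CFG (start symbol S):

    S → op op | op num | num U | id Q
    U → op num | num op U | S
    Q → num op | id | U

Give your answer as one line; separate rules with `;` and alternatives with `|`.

S → op op | op num | num U | id Q; U → op num | num op U | op op | num U | id Q; Q → op num | num op U | op op | num U | id Q | num op | id

Unit pairs: Q ⇒* {S, U}; U ⇒* {S}.
For every A with A ⇒* B via unit rules, add B's non-unit alternatives to A; then delete every rule of the form X → Y.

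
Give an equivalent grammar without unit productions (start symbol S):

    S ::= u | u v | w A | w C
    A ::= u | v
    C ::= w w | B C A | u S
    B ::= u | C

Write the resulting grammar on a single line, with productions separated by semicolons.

S ::= u | u v | w A | w C; A ::= u | v; C ::= w w | B C A | u S; B ::= u | w w | B C A | u S

Unit pairs: B ⇒* {C}.
For every A with A ⇒* B via unit rules, add B's non-unit alternatives to A; then delete every rule of the form X → Y.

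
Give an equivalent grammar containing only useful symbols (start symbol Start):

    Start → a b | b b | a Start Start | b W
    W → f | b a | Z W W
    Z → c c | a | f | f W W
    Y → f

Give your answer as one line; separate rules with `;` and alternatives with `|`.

Start → a b | b b | a Start Start | b W; W → f | b a | Z W W; Z → c c | a | f | f W W

Generating nonterminals: {Start, W, Y, Z}.
Reachable from Start after that: {Start, W, Z}.
Removed useless symbols: {Y} and every production mentioning them.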